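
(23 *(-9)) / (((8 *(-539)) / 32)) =828 / 539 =1.54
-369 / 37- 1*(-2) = -295 / 37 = -7.97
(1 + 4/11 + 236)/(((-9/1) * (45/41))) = -107051/4455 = -24.03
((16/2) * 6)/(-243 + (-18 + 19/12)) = -576/3113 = -0.19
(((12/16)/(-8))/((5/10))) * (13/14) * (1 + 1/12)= -169/896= -0.19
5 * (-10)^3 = -5000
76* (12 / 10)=456 / 5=91.20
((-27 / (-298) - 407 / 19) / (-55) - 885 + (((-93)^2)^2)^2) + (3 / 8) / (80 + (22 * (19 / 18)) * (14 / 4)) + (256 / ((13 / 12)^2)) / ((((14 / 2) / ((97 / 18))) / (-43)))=11969001435818201823486803559 / 2138918962180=5595818096642295.59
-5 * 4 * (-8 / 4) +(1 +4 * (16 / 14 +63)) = 2083 / 7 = 297.57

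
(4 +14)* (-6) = -108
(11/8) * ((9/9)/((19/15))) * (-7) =-7.60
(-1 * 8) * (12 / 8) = -12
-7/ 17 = -0.41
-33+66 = 33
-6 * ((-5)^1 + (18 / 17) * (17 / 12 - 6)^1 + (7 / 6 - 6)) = 1498 / 17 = 88.12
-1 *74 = -74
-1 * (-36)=36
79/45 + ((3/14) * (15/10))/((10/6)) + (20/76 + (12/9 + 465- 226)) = 1161305/4788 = 242.54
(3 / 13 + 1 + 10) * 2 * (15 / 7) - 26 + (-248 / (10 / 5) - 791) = -81251 / 91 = -892.87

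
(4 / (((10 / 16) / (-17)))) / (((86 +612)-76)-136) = -272 / 1215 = -0.22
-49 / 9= -5.44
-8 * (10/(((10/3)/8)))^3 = -110592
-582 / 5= -116.40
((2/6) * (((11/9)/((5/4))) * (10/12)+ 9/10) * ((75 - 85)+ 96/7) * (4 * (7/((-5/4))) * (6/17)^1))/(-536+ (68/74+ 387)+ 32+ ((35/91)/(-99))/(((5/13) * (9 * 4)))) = 940697472/6505652225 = 0.14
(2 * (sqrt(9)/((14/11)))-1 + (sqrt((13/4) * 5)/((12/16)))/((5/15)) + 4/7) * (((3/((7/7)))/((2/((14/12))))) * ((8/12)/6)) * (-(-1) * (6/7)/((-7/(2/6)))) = -sqrt(65)/63-5/147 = -0.16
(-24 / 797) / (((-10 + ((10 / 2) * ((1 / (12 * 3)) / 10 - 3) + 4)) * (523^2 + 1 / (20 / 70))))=384 / 73201369595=0.00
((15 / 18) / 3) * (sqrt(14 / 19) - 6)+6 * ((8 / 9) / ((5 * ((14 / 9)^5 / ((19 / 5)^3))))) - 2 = 5 * sqrt(266) / 342+173920841 / 63026250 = 3.00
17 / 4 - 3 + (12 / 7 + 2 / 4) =97 / 28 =3.46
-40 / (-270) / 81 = 4 / 2187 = 0.00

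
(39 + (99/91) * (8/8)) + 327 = 33405/91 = 367.09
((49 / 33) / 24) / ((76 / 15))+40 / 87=274625 / 581856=0.47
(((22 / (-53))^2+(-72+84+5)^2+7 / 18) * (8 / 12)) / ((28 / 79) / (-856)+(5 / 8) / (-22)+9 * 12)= 21781517688304 / 12182793284349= 1.79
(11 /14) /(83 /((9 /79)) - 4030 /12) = 99 /49483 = 0.00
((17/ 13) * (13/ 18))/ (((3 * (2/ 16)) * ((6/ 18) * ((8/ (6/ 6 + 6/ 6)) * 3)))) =17/ 27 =0.63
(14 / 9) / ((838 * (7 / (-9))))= -1 / 419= -0.00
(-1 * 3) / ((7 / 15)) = -45 / 7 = -6.43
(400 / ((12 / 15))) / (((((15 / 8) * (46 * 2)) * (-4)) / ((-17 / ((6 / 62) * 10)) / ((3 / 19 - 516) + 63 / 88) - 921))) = 118982945930 / 178287237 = 667.37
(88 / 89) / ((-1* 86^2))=-22 / 164561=-0.00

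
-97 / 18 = -5.39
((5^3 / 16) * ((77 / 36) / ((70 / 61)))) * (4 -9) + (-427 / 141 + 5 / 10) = -4079021 / 54144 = -75.34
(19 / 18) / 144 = 0.01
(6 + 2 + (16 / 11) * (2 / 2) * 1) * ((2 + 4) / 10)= 312 / 55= 5.67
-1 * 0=0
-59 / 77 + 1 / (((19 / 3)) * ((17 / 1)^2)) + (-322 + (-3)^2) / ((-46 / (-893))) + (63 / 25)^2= -73793590004157 / 12155701250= -6070.70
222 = 222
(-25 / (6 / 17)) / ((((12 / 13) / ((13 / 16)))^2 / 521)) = -6324119425 / 221184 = -28592.12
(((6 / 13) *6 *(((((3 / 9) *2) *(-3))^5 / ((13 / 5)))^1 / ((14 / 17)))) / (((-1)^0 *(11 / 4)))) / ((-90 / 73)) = 158848 / 13013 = 12.21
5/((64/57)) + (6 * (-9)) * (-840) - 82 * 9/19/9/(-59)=3254632573/71744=45364.53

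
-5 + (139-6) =128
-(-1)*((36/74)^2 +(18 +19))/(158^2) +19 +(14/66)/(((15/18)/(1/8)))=17888117229/939832190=19.03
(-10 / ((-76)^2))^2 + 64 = 533794841 / 8340544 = 64.00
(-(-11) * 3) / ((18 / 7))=77 / 6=12.83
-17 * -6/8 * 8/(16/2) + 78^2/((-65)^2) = 1419/100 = 14.19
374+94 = 468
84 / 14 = 6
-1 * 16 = -16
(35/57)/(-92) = -35/5244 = -0.01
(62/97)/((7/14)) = 1.28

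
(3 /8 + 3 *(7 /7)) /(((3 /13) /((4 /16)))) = 3.66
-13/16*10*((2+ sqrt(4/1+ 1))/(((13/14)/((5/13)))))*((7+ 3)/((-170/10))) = 875/221+ 875*sqrt(5)/442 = 8.39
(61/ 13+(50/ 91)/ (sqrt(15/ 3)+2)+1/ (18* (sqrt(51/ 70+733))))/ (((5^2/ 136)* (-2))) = -22236/ 2275-136* sqrt(5)/ 91-34* sqrt(3595270)/ 11556225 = -13.12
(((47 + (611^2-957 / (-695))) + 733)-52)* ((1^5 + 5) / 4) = 389947518 / 695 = 561075.57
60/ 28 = 15/ 7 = 2.14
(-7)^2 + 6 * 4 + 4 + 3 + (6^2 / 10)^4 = 154976 / 625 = 247.96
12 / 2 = 6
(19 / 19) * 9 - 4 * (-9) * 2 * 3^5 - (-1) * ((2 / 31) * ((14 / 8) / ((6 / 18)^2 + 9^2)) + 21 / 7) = 792412143 / 45260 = 17508.00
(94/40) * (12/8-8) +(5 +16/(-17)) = -7627/680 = -11.22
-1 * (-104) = 104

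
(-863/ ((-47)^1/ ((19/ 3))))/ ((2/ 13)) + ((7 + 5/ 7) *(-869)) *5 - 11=-64695247/ 1974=-32773.68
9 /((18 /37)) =37 /2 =18.50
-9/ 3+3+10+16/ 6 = 38/ 3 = 12.67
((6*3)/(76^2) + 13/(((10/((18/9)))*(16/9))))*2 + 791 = 11464367/14440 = 793.93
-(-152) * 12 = 1824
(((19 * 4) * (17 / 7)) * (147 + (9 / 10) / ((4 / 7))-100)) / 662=627589 / 46340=13.54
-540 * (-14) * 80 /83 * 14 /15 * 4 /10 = 225792 /83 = 2720.39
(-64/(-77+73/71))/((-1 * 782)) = -1136/1054527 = -0.00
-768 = -768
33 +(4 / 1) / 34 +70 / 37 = 22021 / 629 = 35.01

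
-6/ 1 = -6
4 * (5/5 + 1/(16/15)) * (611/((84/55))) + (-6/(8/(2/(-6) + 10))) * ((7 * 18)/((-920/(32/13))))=1558651469/502320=3102.91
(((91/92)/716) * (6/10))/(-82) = -273/27007520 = -0.00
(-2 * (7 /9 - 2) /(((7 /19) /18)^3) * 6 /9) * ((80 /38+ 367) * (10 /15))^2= 3947164155264 /343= 11507767216.51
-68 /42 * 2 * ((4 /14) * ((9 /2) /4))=-1.04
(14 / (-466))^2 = 49 / 54289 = 0.00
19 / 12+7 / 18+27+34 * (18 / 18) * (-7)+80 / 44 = -82055 / 396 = -207.21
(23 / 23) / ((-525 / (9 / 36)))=-1 / 2100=-0.00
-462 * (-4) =1848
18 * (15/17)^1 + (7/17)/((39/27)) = 3573/221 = 16.17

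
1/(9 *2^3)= 1/72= 0.01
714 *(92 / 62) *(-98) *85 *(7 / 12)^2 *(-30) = 2792903225 / 31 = 90093652.42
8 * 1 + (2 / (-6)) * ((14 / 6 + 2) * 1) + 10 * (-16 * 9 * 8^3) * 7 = -46448581 / 9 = -5160953.44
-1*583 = -583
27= 27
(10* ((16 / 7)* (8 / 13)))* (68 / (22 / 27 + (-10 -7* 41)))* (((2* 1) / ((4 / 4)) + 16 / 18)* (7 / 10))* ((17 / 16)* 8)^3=-32072064 / 7997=-4010.51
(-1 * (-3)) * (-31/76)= -93/76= -1.22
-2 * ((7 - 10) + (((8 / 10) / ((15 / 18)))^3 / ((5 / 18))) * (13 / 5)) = -4125882 / 390625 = -10.56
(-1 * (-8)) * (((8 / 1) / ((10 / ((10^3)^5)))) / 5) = 1280000000000000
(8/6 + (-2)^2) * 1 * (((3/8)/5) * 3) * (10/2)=6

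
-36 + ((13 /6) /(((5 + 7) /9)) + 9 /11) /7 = -21961 /616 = -35.65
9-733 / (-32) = 1021 / 32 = 31.91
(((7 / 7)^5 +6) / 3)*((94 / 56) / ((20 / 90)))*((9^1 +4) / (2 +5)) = 1833 / 56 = 32.73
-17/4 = -4.25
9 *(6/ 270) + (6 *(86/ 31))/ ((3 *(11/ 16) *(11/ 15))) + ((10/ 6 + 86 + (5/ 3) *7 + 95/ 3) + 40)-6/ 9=10214258/ 56265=181.54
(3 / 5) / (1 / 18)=54 / 5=10.80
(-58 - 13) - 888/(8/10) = -1181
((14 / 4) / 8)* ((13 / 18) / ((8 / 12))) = 91 / 192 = 0.47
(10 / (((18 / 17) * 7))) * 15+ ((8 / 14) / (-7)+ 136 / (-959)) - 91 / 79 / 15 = 52867914 / 2651635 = 19.94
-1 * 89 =-89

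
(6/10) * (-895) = -537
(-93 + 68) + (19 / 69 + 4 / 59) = -24.66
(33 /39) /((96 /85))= 0.75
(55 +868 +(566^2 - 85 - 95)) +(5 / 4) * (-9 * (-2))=321121.50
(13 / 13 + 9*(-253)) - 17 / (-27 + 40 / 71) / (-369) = -1576388395 / 692613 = -2276.00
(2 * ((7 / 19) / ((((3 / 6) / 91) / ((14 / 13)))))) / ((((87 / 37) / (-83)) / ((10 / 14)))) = -6019160 / 1653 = -3641.36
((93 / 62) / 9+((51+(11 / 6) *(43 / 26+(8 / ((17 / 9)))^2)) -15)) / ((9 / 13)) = 3249859 / 31212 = 104.12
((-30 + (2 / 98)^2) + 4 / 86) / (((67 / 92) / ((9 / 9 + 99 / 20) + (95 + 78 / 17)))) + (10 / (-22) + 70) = -5524930679706 / 1293531547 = -4271.20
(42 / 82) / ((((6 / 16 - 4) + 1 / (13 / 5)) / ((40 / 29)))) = -87360 / 400693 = -0.22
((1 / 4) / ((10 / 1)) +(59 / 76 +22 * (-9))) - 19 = -164311 / 760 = -216.20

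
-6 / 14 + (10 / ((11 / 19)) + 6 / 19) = 25105 / 1463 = 17.16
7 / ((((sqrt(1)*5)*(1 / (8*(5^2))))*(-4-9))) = -280 / 13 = -21.54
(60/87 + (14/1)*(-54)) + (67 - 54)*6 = -19642/29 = -677.31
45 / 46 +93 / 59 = 6933 / 2714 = 2.55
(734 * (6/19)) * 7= 30828/19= 1622.53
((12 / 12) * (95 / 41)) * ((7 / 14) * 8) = 380 / 41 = 9.27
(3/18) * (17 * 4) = 34/3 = 11.33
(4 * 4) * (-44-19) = -1008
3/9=1/3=0.33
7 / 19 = 0.37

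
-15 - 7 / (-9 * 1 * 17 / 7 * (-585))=-1342624 / 89505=-15.00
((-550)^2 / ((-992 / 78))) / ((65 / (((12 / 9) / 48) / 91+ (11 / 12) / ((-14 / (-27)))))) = -25031875 / 38688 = -647.02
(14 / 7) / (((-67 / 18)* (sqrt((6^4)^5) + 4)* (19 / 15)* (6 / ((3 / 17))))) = -27 / 130854860138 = -0.00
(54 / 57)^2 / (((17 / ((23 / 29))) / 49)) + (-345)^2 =21183601473 / 177973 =119027.05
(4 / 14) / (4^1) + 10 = 141 / 14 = 10.07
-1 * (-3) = 3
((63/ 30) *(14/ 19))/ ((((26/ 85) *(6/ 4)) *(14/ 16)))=952/ 247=3.85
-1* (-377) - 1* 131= 246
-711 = -711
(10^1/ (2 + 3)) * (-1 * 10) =-20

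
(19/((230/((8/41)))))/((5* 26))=38/306475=0.00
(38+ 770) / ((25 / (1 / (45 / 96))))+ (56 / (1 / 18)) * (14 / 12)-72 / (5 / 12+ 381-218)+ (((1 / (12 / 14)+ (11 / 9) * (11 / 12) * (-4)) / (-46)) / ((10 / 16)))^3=1244.51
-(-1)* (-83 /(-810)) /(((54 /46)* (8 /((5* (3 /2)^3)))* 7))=1909 /72576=0.03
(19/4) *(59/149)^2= 66139/88804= 0.74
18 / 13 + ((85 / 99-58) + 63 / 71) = -5013808 / 91377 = -54.87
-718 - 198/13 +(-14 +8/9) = -87322/117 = -746.34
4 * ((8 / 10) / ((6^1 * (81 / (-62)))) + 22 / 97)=58808 / 117855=0.50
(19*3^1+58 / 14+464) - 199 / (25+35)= 219167 / 420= 521.83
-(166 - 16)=-150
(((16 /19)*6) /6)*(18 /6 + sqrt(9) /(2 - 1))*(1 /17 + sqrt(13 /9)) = 96 /323 + 32*sqrt(13) /19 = 6.37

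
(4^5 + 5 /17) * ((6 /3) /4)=17413 /34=512.15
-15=-15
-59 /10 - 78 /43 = -3317 /430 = -7.71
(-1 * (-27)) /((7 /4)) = 108 /7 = 15.43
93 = 93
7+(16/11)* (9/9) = 93/11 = 8.45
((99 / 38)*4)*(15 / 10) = 297 / 19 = 15.63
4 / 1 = 4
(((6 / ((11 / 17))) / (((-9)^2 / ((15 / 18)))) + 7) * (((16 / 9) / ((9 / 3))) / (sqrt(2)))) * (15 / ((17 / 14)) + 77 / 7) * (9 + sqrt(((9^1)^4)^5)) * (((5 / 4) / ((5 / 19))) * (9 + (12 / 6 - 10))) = 1149948255278.20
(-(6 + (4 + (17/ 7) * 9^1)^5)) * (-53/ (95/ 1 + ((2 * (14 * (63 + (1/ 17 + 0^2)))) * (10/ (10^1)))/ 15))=2879991.87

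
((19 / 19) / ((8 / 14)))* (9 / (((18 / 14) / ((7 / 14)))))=49 / 8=6.12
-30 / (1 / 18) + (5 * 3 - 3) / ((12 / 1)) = -539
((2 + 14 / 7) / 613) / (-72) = -1 / 11034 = -0.00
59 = 59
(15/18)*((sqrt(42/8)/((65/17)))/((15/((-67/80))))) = -1139*sqrt(21)/187200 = -0.03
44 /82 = 22 /41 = 0.54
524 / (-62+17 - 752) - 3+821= 651422 / 797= 817.34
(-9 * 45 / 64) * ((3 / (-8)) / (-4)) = -1215 / 2048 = -0.59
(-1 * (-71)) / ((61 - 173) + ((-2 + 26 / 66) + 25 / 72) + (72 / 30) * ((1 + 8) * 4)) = -281160 / 106361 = -2.64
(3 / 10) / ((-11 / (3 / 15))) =-3 / 550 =-0.01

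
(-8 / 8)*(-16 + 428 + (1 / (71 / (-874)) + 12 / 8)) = -56969 / 142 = -401.19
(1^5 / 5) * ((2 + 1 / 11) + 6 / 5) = 181 / 275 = 0.66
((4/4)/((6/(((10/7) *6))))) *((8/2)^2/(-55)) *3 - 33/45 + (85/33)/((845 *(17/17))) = -128636/65065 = -1.98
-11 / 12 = -0.92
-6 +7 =1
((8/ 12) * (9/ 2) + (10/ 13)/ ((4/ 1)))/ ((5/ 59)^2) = 288923/ 650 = 444.50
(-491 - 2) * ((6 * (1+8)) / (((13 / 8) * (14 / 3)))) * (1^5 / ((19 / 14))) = -2586.75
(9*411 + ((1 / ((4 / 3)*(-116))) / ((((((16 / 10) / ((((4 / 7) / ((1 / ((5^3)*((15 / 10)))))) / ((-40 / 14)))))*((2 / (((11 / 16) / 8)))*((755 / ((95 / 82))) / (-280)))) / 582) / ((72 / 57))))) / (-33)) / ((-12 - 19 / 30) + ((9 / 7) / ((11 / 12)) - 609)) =-785475044264295 / 131702502444544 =-5.96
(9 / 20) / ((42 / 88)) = 33 / 35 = 0.94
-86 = -86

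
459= 459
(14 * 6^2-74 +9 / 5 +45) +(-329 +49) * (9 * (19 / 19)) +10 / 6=-30623 / 15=-2041.53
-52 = -52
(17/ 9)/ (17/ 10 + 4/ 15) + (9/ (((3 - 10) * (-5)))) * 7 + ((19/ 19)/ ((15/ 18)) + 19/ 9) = 3224/ 531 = 6.07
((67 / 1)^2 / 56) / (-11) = -4489 / 616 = -7.29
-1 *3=-3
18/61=0.30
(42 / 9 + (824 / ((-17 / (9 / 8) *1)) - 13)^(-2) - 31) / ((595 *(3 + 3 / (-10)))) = -104113549 / 6351638328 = -0.02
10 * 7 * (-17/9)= -1190/9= -132.22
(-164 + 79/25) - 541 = -17546/25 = -701.84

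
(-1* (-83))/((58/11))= 913/58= 15.74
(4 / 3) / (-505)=-4 / 1515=-0.00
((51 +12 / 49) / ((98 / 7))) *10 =12555 / 343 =36.60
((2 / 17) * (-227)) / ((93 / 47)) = -21338 / 1581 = -13.50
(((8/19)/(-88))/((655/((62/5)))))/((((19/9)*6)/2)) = -186/13005025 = -0.00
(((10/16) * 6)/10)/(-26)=-3/208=-0.01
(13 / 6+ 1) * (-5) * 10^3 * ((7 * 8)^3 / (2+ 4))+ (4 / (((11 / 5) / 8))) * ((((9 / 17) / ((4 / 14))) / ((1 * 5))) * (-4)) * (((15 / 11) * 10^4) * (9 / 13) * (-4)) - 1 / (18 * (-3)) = -668025281253259 / 1444014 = -462616900.70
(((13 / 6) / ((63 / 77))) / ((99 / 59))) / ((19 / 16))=1.33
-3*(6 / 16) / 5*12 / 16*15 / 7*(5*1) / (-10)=81 / 448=0.18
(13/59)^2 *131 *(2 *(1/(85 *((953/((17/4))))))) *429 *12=56985786/16586965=3.44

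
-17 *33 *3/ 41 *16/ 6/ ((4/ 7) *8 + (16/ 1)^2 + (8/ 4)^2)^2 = -27489/ 17578258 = -0.00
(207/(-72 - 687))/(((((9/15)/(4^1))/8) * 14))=-80/77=-1.04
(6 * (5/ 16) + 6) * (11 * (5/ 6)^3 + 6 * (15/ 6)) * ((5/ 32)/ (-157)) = -0.17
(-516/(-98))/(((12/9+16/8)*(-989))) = -9/5635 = -0.00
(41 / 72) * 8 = 41 / 9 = 4.56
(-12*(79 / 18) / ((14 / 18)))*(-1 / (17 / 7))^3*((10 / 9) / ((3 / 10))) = 774200 / 44217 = 17.51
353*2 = 706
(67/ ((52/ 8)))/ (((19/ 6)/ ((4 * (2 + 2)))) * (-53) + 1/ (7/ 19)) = -90048/ 67925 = -1.33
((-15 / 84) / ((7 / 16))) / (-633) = 20 / 31017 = 0.00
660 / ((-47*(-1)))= 660 / 47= 14.04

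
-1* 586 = -586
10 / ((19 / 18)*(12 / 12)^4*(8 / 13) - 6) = -585 / 313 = -1.87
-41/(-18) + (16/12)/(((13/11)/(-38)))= -9499/234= -40.59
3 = 3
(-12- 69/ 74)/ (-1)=957/ 74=12.93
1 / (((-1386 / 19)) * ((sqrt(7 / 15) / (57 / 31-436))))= 255721 * sqrt(105) / 300762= 8.71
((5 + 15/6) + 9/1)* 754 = 12441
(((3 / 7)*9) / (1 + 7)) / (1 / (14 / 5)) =1.35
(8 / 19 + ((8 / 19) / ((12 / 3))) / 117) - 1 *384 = -852694 / 2223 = -383.58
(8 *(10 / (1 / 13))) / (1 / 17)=17680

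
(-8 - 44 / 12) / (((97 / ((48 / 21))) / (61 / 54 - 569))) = 1226600 / 7857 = 156.12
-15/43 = -0.35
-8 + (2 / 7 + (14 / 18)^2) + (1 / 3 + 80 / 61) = -189002 / 34587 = -5.46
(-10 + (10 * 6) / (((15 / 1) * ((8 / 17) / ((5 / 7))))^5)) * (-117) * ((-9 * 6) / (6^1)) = -1449709109615 / 137682944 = -10529.33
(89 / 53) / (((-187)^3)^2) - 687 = -1556977174792234810 / 2266342321386077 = -687.00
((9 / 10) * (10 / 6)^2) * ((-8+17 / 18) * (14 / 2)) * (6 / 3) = -4445 / 18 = -246.94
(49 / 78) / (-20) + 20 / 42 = 1619 / 3640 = 0.44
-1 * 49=-49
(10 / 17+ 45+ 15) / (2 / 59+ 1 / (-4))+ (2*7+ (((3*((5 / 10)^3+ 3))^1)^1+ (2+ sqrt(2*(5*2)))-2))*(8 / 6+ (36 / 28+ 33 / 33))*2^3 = 1216*sqrt(5) / 21+ 2405708 / 6069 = 525.87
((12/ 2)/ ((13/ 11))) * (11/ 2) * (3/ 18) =4.65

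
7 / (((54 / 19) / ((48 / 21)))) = 152 / 27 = 5.63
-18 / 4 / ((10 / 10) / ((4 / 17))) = -18 / 17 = -1.06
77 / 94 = 0.82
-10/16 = -5/8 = -0.62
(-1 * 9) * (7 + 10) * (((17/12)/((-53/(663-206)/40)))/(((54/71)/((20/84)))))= 234429575/10017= 23403.17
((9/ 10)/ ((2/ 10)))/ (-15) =-3/ 10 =-0.30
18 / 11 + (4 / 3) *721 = 31778 / 33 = 962.97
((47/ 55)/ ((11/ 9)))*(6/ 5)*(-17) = -43146/ 3025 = -14.26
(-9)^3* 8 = -5832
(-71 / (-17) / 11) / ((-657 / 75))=-1775 / 40953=-0.04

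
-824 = -824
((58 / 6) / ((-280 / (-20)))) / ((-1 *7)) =-29 / 294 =-0.10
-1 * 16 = -16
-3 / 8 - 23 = -187 / 8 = -23.38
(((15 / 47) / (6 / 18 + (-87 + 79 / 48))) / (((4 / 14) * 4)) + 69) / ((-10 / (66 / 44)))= -5671737 / 548020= -10.35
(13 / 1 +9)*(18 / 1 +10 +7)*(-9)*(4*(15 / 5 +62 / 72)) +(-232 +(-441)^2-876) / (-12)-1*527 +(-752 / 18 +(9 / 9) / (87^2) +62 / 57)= -123712.11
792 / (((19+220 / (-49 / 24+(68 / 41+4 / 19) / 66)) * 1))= -109311048 / 12459079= -8.77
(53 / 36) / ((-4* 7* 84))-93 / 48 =-164105 / 84672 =-1.94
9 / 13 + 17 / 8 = 293 / 104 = 2.82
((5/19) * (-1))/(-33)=5/627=0.01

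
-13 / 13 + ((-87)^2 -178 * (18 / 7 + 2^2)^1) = 44788 / 7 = 6398.29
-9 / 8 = -1.12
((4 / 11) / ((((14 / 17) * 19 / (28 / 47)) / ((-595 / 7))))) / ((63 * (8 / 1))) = -1445 / 618849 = -0.00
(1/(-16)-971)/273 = -5179/1456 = -3.56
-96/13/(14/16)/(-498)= 128/7553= 0.02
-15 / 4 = -3.75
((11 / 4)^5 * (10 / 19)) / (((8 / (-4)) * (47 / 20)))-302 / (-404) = -16.86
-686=-686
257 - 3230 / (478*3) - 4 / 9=547006 / 2151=254.30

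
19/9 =2.11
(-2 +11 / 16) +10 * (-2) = -341 / 16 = -21.31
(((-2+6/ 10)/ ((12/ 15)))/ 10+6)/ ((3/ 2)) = 233/ 60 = 3.88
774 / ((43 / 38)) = 684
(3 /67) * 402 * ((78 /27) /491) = 0.11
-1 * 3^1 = -3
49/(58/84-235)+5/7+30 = 30.51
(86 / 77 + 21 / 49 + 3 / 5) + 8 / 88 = 123 / 55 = 2.24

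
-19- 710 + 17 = -712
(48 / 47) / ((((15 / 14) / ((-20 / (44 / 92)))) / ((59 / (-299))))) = 52864 / 6721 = 7.87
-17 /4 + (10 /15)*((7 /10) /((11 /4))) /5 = -13913 /3300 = -4.22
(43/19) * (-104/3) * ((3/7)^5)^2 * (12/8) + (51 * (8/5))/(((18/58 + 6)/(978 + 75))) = 22289405947557372/1636944067955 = 13616.47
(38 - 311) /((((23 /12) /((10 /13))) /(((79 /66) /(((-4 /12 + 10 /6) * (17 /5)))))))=-28.93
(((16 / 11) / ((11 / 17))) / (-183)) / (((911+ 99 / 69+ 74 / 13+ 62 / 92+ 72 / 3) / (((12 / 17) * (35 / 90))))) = -0.00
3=3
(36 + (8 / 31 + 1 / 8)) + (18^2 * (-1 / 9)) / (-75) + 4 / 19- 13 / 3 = 11570407 / 353400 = 32.74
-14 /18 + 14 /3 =35 /9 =3.89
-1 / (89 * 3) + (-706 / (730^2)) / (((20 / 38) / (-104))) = 45893869 / 177855375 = 0.26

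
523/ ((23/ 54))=28242/ 23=1227.91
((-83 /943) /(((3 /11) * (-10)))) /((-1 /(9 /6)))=-913 /18860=-0.05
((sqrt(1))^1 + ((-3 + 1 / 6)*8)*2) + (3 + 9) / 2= -115 / 3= -38.33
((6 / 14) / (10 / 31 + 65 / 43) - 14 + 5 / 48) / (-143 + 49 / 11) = 41153761 / 417332160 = 0.10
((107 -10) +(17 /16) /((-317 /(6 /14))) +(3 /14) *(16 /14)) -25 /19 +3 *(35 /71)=32656934487 /335264272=97.41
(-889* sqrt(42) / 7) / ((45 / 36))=-508* sqrt(42) / 5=-658.44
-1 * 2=-2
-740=-740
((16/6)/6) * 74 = 296/9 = 32.89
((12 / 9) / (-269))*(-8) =0.04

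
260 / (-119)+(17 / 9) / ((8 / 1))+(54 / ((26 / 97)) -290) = -10078829 / 111384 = -90.49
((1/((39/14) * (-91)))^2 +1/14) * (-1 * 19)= -1.36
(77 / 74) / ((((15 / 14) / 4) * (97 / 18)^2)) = 232848 / 1740665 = 0.13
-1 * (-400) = 400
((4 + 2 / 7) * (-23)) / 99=-230 / 231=-1.00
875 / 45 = 175 / 9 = 19.44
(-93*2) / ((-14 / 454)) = 42222 / 7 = 6031.71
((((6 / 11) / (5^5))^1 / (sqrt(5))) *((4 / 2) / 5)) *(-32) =-384 *sqrt(5) / 859375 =-0.00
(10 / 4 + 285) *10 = 2875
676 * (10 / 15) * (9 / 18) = 676 / 3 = 225.33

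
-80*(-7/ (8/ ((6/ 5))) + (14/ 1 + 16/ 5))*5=-6460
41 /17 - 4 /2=7 /17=0.41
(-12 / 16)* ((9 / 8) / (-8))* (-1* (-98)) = 1323 / 128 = 10.34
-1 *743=-743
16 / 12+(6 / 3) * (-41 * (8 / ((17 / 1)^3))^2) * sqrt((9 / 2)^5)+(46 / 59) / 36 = 1439 / 1062 - 159408 * sqrt(2) / 24137569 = 1.35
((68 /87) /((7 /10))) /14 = 340 /4263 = 0.08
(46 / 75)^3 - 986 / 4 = -207789703 / 843750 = -246.27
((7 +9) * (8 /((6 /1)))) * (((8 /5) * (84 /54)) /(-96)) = -224 /405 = -0.55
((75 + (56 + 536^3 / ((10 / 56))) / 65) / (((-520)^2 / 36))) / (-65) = -38805867207 / 1428050000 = -27.17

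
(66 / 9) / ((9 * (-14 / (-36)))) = 44 / 21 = 2.10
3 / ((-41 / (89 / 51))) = -89 / 697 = -0.13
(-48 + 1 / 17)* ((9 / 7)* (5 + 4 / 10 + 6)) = -83619 / 119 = -702.68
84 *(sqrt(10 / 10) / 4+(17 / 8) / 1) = 399 / 2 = 199.50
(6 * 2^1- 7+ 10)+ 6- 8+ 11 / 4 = 63 / 4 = 15.75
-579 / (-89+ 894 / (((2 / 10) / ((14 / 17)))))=-9843 / 61067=-0.16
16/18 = 0.89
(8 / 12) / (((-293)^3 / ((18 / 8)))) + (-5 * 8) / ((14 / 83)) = -83510473261 / 352152598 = -237.14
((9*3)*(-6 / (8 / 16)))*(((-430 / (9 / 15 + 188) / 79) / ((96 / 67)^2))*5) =217155375 / 9535616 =22.77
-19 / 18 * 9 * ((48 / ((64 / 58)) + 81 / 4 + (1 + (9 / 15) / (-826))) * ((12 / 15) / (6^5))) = -10161751 / 160574400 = -0.06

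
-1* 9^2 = -81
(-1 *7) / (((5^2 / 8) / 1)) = -56 / 25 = -2.24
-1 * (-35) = 35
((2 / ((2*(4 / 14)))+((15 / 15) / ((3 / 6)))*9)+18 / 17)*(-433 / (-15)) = 332111 / 510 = 651.20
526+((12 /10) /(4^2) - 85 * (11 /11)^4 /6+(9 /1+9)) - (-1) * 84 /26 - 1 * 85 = 448.14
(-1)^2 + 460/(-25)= -87/5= -17.40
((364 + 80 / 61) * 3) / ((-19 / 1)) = -66852 / 1159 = -57.68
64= 64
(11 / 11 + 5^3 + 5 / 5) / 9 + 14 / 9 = 47 / 3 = 15.67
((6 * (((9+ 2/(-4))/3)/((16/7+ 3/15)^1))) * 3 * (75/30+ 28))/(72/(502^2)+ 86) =134507135/18485296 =7.28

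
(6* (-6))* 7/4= -63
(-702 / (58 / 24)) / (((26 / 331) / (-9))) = 965196 / 29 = 33282.62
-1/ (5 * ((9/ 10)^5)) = -20000/ 59049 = -0.34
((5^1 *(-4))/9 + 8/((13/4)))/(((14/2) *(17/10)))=40/1989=0.02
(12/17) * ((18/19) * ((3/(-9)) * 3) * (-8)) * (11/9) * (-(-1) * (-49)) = -103488/323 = -320.40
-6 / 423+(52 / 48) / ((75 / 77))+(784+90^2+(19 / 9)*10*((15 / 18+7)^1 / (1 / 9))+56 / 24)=438894847 / 42300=10375.76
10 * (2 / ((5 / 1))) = 4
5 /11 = 0.45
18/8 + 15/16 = 51/16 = 3.19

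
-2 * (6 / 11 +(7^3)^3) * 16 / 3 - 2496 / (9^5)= -93195526734368 / 216513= -430438480.53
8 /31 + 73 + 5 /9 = 20594 /279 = 73.81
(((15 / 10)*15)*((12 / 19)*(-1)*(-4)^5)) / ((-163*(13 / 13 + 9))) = -27648 / 3097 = -8.93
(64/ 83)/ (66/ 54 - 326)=-576/ 242609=-0.00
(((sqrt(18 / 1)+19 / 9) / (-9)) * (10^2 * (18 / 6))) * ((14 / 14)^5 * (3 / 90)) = -10 * sqrt(2) / 3 - 190 / 81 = -7.06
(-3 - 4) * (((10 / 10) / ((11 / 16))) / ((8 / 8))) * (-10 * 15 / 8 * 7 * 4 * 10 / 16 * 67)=2462250 / 11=223840.91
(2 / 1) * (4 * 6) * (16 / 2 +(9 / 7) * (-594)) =-253920 / 7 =-36274.29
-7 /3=-2.33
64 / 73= 0.88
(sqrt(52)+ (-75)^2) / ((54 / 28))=2920.41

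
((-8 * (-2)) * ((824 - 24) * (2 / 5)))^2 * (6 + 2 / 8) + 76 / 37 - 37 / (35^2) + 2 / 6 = 22278144320518 / 135975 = 163840002.36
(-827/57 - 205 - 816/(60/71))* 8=-2702048/285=-9480.87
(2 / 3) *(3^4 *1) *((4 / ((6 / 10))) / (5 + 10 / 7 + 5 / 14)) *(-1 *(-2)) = 2016 / 19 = 106.11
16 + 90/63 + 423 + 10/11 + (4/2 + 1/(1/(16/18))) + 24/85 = 26183797/58905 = 444.51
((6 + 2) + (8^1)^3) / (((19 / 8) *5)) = 832 / 19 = 43.79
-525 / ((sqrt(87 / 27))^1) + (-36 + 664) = 628 - 1575 * sqrt(29) / 29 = 335.53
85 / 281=0.30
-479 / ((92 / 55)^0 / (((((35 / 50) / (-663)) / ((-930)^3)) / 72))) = -3353 / 383967857520000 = -0.00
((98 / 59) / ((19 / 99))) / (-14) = -693 / 1121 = -0.62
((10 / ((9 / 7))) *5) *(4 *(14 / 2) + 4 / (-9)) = 86800 / 81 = 1071.60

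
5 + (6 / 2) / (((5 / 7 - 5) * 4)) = 193 / 40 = 4.82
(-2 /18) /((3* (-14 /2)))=1 /189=0.01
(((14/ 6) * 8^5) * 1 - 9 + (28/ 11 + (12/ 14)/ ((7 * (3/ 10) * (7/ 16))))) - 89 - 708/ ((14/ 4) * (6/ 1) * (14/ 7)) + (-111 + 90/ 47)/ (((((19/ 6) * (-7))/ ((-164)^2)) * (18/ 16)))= 1960921542344/ 10107867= 193999.54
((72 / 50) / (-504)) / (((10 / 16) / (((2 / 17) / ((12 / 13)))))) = -26 / 44625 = -0.00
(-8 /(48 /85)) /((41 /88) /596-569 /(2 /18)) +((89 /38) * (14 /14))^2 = 6385631820181 /1163515275444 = 5.49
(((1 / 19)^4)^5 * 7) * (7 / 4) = 49 / 150359893830183832773422404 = 0.00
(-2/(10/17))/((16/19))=-323/80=-4.04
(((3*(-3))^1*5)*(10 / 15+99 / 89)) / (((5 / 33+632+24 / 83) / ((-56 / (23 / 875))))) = 269.68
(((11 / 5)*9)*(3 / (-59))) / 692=-297 / 204140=-0.00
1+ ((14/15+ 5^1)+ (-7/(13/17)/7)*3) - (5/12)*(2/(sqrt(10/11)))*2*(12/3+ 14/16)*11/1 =587/195 - 143*sqrt(110)/16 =-90.73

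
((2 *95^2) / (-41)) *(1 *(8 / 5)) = -28880 / 41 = -704.39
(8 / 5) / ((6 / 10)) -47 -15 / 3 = -148 / 3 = -49.33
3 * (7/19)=21/19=1.11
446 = 446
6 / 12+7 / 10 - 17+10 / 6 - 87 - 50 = -2267 / 15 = -151.13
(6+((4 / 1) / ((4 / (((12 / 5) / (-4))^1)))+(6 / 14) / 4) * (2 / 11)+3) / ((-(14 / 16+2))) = -27444 / 8855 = -3.10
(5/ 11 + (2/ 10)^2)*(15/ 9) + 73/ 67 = 21157/ 11055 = 1.91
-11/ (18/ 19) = -209/ 18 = -11.61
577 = 577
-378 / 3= -126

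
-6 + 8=2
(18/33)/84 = 1/154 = 0.01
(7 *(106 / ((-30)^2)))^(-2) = 202500 / 137641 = 1.47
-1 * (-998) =998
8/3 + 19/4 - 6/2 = 4.42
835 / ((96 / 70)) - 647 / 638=9307247 / 15312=607.84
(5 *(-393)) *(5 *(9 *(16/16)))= -88425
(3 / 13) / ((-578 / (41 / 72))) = -41 / 180336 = -0.00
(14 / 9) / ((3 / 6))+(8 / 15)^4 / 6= 474548 / 151875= 3.12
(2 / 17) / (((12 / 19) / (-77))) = -1463 / 102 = -14.34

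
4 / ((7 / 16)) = 64 / 7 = 9.14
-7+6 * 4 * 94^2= 212057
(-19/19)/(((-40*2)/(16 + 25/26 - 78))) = -0.76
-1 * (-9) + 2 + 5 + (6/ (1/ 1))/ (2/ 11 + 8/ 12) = 323/ 14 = 23.07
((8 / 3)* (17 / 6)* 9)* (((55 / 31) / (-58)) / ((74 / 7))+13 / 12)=7331488 / 99789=73.47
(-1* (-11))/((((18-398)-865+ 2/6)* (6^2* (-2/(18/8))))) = 33/119488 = 0.00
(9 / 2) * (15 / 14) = 135 / 28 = 4.82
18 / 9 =2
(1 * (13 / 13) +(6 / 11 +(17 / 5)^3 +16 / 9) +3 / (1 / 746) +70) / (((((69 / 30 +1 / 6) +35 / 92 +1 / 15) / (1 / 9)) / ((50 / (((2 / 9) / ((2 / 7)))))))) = 5352378208 / 928851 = 5762.36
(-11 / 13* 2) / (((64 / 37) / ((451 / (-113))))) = 183557 / 47008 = 3.90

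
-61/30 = -2.03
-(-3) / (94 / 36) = 54 / 47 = 1.15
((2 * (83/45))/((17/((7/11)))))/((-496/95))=-11039/417384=-0.03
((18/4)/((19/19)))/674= 9/1348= 0.01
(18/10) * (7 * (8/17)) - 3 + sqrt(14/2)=sqrt(7) + 249/85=5.58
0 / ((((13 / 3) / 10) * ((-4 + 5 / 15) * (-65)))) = 0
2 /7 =0.29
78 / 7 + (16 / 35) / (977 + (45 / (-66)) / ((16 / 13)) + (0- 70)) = 17777506 / 1595345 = 11.14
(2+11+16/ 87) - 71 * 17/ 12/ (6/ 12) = -10903/ 58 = -187.98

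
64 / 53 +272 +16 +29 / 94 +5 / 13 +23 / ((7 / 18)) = 158243073 / 453362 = 349.04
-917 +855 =-62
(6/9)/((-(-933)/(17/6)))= 0.00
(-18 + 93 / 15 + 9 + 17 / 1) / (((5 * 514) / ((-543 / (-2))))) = 38553 / 25700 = 1.50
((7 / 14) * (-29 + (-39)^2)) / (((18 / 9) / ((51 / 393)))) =48.40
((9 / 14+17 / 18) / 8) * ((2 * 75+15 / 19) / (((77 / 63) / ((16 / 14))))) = 286500 / 10241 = 27.98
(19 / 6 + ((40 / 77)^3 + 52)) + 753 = 2214112517 / 2739198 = 808.31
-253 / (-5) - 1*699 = -3242 / 5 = -648.40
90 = 90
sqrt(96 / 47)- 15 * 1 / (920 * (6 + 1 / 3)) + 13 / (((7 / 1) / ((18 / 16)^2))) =4 * sqrt(282) / 47 + 459657 / 195776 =3.78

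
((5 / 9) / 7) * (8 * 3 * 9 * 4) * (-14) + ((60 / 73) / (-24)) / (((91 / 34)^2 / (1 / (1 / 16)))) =-580378720 / 604513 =-960.08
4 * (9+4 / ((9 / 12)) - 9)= 64 / 3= 21.33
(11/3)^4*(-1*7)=-102487/81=-1265.27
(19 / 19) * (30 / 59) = 30 / 59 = 0.51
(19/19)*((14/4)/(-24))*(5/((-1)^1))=0.73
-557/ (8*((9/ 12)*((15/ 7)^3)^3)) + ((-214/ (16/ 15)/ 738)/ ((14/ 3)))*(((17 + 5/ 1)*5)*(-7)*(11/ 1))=37322090594524903/ 75656531250000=493.31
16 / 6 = 8 / 3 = 2.67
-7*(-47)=329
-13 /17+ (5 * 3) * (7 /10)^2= 2239 /340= 6.59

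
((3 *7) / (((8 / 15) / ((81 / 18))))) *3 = 8505 / 16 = 531.56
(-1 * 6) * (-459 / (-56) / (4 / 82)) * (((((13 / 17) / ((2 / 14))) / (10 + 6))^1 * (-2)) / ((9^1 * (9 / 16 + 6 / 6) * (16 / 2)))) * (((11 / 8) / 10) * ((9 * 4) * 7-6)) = 6490341 / 32000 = 202.82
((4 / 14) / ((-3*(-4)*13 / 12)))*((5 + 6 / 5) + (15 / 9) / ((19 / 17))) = 4384 / 25935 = 0.17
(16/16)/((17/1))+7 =120/17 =7.06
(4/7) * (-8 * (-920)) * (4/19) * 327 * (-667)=-25684515840/133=-193116660.45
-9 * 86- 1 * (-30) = -744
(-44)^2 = 1936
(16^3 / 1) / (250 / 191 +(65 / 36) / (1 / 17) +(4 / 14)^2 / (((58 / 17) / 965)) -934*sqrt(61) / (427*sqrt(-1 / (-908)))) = -8.91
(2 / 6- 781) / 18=-1171 / 27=-43.37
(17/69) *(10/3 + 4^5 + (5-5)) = 2278/9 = 253.11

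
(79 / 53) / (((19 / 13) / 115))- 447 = -332024 / 1007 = -329.72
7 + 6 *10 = 67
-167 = -167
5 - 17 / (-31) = 172 / 31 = 5.55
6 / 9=2 / 3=0.67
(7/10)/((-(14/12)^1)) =-3/5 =-0.60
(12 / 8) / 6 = 1 / 4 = 0.25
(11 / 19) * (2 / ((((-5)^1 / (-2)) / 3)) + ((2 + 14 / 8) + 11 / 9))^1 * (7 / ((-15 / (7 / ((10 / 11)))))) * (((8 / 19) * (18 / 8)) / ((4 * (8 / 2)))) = -7867783 / 8664000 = -0.91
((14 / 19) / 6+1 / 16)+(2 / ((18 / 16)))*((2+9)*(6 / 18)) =55025 / 8208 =6.70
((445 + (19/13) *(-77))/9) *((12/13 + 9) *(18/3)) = 371692/169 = 2199.36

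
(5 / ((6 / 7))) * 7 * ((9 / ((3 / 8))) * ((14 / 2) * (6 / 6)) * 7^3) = 2352980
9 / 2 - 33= -28.50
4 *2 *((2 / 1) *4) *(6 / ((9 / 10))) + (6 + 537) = 2909 / 3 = 969.67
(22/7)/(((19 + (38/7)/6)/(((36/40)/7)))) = 27/1330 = 0.02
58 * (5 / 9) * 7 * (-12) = -8120 / 3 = -2706.67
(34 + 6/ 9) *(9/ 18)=52/ 3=17.33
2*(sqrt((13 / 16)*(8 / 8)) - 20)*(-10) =400 - 5*sqrt(13) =381.97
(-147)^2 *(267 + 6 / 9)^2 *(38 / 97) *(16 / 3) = 941297336672 / 291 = 3234698751.45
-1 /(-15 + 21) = -0.17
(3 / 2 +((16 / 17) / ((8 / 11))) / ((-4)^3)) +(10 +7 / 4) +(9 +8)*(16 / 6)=95575 / 1632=58.56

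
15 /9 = 5 /3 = 1.67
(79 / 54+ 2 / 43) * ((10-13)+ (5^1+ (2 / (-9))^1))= 28040 / 10449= 2.68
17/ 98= 0.17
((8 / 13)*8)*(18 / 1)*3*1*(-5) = -1329.23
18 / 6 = 3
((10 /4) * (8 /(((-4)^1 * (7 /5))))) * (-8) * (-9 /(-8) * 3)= 675 /7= 96.43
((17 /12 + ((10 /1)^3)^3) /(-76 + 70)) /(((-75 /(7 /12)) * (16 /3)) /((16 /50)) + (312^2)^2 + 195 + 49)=-84000000119 /4775829628320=-0.02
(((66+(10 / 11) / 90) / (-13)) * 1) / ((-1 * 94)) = 6535 / 120978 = 0.05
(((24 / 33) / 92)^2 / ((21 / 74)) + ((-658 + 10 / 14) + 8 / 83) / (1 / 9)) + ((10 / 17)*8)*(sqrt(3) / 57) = -659889815393 / 111567687 + 80*sqrt(3) / 969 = -5914.56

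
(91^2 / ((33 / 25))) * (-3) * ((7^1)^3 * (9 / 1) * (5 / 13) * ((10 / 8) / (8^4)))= -1229011875 / 180224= -6819.36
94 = 94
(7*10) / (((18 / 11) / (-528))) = -67760 / 3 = -22586.67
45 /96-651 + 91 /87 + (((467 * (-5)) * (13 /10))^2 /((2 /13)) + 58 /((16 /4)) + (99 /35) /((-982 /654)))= 59892054.76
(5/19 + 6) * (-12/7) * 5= -1020/19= -53.68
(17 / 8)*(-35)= -595 / 8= -74.38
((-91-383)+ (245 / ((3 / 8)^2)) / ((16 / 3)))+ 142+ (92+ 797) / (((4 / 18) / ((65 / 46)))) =1558723 / 276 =5647.55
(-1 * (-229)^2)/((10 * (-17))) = 52441/170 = 308.48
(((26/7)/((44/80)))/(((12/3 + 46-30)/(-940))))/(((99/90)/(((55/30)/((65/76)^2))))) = -2171776/3003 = -723.20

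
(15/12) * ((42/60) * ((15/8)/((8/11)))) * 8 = 1155/64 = 18.05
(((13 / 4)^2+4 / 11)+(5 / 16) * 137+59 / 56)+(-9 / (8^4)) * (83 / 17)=54.78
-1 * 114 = -114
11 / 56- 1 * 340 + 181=-158.80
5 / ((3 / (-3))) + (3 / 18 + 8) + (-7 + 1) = -17 / 6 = -2.83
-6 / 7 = -0.86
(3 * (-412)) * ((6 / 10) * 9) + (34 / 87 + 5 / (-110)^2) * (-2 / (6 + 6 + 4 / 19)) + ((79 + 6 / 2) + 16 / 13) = -2092679137577 / 317494320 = -6591.23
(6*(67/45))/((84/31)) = 2077/630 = 3.30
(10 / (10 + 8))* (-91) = -455 / 9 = -50.56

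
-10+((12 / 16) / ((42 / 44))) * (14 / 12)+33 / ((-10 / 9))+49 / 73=-166931 / 4380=-38.11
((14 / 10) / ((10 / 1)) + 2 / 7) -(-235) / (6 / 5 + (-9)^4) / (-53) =258697217 / 608644050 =0.43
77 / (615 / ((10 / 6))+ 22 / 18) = 99 / 476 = 0.21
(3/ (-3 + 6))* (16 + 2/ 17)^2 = 75076/ 289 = 259.78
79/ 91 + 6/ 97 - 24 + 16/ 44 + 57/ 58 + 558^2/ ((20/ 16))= 7013330695011/ 28158130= 249069.48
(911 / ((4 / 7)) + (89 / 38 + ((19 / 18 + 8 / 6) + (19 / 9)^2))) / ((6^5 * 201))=0.00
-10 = -10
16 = 16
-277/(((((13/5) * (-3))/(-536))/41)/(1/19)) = -30436760/741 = -41075.25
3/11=0.27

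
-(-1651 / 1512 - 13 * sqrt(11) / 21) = 1651 / 1512 + 13 * sqrt(11) / 21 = 3.15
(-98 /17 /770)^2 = 49 /874225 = 0.00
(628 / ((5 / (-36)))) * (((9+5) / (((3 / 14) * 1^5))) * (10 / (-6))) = 492352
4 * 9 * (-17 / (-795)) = 204 / 265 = 0.77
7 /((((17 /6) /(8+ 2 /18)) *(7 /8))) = 1168 /51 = 22.90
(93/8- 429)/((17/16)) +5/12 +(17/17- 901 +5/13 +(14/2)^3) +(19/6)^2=-1867660/1989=-938.99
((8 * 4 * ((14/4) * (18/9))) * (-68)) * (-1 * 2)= 30464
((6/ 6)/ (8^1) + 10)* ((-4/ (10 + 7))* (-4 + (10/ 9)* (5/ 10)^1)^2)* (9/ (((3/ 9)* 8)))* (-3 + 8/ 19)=1271403/ 5168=246.01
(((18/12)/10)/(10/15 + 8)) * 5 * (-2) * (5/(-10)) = 9/104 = 0.09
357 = 357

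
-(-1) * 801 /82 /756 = 89 /6888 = 0.01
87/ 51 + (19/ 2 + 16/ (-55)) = 20411/ 1870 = 10.91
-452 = -452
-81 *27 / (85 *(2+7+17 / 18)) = -39366 / 15215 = -2.59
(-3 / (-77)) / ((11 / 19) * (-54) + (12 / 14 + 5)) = -57 / 37169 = -0.00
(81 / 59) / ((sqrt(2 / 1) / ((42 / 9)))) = 4.53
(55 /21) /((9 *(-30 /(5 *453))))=-8305 /378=-21.97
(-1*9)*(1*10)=-90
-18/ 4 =-9/ 2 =-4.50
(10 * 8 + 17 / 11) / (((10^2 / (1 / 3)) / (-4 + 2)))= -0.54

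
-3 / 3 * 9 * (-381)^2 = -1306449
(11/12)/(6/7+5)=77/492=0.16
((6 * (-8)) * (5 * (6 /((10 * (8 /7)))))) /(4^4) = -63 /128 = -0.49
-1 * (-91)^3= 753571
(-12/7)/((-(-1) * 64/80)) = -15/7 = -2.14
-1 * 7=-7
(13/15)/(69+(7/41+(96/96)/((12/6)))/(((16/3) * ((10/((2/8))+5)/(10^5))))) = 533/214310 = 0.00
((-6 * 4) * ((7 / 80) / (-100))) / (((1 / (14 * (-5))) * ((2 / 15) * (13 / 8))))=-441 / 65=-6.78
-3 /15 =-0.20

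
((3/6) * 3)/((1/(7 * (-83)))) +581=-581/2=-290.50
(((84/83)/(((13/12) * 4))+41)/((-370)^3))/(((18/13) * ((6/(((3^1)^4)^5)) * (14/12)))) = -17236724976099/58858786000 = -292.85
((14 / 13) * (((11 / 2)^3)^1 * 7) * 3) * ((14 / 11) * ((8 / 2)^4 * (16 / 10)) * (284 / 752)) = 2263075584 / 3055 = 740777.61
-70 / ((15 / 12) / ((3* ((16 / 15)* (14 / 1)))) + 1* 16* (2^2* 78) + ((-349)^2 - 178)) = -12544 / 22689413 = -0.00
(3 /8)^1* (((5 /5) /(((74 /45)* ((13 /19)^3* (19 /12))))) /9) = 16245 /325156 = 0.05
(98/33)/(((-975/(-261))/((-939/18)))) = -444773/10725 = -41.47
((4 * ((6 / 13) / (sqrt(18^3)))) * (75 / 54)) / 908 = 0.00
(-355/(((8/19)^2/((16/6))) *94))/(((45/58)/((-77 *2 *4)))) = 57234023/1269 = 45101.67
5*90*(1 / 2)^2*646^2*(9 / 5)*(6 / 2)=253519470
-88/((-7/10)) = 880/7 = 125.71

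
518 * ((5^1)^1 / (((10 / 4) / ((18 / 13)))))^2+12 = 673356 / 169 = 3984.36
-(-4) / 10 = 2 / 5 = 0.40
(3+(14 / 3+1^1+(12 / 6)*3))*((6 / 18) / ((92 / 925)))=10175 / 207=49.15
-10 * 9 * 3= -270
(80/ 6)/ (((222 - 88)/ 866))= 17320/ 201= 86.17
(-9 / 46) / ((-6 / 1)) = 3 / 92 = 0.03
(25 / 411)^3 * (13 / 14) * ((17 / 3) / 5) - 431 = -1256758373537 / 2915914302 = -431.00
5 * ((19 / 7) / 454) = 95 / 3178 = 0.03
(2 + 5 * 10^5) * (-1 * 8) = -4000016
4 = 4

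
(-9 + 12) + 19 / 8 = 43 / 8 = 5.38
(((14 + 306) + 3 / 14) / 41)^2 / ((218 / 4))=20097289 / 17956442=1.12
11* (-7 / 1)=-77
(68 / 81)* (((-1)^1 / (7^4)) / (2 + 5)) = -68 / 1361367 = -0.00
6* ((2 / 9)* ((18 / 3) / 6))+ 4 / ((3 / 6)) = 28 / 3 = 9.33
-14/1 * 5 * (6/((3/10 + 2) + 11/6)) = -3150/31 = -101.61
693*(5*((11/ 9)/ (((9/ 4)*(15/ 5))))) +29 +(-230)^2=53556.41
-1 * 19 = -19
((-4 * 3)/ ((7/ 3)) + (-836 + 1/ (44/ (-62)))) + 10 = -128213/ 154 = -832.55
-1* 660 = -660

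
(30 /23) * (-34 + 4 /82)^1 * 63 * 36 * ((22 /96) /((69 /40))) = -289396800 /21689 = -13343.02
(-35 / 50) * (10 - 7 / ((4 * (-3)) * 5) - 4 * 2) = -889 / 600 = -1.48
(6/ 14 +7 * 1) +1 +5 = 94/ 7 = 13.43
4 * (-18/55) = -72/55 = -1.31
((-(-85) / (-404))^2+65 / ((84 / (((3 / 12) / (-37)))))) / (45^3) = 123769 / 288909151650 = 0.00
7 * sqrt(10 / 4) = 7 * sqrt(10) / 2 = 11.07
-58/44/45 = -29/990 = -0.03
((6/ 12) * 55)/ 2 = 55/ 4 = 13.75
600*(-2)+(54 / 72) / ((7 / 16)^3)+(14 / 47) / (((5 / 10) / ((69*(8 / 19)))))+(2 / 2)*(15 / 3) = -357982601 / 306299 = -1168.74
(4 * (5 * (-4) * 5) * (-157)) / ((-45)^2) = 2512 / 81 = 31.01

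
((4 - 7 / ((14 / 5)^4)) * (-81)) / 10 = -1727487 / 54880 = -31.48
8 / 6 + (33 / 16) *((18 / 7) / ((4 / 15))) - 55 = -22699 / 672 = -33.78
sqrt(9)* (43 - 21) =66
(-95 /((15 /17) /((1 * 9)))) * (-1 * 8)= 7752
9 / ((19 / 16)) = 144 / 19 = 7.58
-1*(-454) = 454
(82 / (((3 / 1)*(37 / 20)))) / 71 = 1640 / 7881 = 0.21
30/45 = 0.67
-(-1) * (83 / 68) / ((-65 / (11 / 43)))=-913 / 190060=-0.00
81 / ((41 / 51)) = 4131 / 41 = 100.76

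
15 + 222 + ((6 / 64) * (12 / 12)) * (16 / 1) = 477 / 2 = 238.50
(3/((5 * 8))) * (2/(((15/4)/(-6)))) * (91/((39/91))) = -1274/25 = -50.96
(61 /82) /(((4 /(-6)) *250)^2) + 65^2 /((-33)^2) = 86613097861 /22324500000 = 3.88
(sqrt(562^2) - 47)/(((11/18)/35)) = 324450/11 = 29495.45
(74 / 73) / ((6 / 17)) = 629 / 219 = 2.87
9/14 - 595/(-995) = 3457/2786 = 1.24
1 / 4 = 0.25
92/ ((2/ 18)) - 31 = 797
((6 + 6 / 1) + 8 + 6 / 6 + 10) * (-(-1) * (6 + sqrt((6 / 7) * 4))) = 62 * sqrt(42) / 7 + 186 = 243.40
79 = 79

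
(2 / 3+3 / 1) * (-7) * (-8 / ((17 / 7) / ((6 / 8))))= 1078 / 17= 63.41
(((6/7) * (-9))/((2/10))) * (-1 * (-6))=-1620/7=-231.43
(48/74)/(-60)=-0.01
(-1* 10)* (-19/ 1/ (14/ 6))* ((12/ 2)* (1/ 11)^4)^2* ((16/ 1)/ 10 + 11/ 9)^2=0.00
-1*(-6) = 6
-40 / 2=-20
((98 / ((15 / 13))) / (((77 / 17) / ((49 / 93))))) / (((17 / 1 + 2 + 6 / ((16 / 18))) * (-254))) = -303212 / 200727945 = -0.00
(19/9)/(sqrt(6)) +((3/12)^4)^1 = 1/256 +19 * sqrt(6)/54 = 0.87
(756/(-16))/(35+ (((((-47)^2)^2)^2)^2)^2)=-63/428617787885371013968324083304313706560527641052395568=-0.00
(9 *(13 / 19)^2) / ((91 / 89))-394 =-389.88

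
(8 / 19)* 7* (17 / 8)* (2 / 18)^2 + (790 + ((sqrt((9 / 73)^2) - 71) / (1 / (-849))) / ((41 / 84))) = 571513321873 / 4606227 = 124074.07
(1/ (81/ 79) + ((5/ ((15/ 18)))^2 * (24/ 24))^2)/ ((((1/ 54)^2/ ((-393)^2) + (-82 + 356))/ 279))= 162970325096580/ 123402279817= 1320.64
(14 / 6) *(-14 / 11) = -98 / 33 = -2.97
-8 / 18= -4 / 9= -0.44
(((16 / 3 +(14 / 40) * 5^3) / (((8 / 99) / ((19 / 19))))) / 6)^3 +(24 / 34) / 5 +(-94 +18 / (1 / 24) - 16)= 23124784447323 / 22282240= 1037812.38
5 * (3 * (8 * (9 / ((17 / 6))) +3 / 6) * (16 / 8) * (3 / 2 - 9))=-198225 / 34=-5830.15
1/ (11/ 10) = 0.91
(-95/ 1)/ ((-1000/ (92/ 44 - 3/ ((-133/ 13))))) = 436/ 1925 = 0.23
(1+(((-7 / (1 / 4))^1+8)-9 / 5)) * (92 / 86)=-4784 / 215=-22.25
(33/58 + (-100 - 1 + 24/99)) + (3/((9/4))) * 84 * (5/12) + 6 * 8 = -3523/638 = -5.52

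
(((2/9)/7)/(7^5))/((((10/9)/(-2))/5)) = -2/117649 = -0.00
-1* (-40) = 40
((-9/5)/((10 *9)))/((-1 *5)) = 1/250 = 0.00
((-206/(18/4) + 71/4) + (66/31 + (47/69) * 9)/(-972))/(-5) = 1619179/288765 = 5.61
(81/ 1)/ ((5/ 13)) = 1053/ 5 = 210.60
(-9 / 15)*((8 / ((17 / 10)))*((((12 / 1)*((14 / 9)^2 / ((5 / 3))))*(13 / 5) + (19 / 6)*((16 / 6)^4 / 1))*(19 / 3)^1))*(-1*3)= 379387136 / 34425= 11020.69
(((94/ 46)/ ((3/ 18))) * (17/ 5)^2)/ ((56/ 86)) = 1752207/ 8050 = 217.67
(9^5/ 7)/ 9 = 6561/ 7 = 937.29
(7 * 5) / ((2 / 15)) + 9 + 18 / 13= 7095 / 26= 272.88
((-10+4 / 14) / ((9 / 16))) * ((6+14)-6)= -241.78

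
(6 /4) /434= 3 /868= 0.00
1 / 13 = 0.08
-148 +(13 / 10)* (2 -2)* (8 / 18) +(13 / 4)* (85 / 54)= -30863 / 216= -142.88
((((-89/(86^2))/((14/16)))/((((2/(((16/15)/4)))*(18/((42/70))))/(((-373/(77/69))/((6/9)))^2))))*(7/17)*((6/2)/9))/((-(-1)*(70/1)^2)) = -19650997347/45659732965000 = -0.00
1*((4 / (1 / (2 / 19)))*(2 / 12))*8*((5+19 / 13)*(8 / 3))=9.67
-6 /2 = -3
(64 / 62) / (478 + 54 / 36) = 64 / 29729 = 0.00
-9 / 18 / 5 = -1 / 10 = -0.10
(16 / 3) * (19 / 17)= 304 / 51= 5.96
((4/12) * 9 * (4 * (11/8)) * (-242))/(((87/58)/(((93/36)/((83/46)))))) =-949003/249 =-3811.26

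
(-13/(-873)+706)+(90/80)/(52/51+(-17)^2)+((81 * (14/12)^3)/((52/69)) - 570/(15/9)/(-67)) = 317357950222217/359898398496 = 881.80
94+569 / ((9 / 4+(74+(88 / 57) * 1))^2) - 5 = 89.09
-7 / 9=-0.78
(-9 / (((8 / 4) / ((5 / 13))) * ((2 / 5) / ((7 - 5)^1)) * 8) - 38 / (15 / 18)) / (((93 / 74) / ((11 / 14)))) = -6586481 / 225680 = -29.19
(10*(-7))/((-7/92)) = 920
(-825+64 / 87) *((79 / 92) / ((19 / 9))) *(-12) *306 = 15601875426 / 12673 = 1231111.45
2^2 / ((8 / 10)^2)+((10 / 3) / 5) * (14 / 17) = 1387 / 204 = 6.80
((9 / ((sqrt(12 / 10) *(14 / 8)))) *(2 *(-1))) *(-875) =1500 *sqrt(30) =8215.84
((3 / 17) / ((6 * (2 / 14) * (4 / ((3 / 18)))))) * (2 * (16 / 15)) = 14 / 765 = 0.02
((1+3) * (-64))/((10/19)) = -2432/5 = -486.40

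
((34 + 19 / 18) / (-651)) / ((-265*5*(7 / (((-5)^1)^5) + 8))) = 78875 / 15522002622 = 0.00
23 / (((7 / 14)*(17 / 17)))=46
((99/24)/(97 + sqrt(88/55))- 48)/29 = -6015401/3637528- 11 * sqrt(10)/1818764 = -1.65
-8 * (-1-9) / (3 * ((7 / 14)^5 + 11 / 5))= 12800 / 1071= 11.95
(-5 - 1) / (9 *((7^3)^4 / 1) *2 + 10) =-3 / 124571584814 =-0.00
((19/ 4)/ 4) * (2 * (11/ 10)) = 209/ 80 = 2.61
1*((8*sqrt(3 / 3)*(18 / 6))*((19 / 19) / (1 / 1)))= 24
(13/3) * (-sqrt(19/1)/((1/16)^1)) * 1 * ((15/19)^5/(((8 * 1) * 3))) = -3.86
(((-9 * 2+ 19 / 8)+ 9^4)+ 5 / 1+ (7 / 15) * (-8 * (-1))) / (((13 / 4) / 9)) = 2359479 / 130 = 18149.84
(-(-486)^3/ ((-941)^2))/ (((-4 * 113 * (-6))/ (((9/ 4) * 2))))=43046721/ 200118706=0.22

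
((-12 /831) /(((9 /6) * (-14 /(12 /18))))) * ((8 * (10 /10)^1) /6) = 32 /52353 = 0.00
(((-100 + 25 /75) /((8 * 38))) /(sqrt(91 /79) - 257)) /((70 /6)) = 13 * sqrt(7189) /2413790400 + 263939 /2413790400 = 0.00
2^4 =16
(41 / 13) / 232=41 / 3016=0.01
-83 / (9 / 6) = -166 / 3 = -55.33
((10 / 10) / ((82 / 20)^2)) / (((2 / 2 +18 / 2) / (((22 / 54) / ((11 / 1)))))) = 10 / 45387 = 0.00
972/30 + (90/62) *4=5922/155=38.21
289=289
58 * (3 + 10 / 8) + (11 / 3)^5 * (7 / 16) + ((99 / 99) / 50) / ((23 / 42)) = 1199387323 / 2235600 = 536.49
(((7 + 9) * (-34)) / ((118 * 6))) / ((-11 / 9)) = 408 / 649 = 0.63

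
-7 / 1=-7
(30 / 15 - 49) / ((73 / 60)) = -2820 / 73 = -38.63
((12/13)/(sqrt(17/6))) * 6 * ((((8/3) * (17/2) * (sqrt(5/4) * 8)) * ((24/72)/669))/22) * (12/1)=256 * sqrt(510)/31889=0.18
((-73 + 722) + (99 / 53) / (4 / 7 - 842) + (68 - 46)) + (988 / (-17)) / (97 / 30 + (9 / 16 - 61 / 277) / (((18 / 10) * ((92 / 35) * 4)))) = 63624573350619419 / 97415878522990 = 653.12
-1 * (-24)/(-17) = -24/17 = -1.41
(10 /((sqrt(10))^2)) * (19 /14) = 19 /14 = 1.36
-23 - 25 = -48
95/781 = 0.12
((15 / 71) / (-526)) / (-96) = 5 / 1195072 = 0.00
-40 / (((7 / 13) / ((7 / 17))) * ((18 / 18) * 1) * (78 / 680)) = -800 / 3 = -266.67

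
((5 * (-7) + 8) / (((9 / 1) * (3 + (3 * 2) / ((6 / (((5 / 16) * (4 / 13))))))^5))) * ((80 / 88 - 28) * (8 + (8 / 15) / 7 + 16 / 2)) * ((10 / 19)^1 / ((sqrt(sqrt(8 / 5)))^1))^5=1195323456204800000 * 10^(1 / 4) / 20624722317071126023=0.10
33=33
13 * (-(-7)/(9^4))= 91/6561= 0.01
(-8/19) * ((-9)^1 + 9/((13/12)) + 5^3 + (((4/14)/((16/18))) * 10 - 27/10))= -52.56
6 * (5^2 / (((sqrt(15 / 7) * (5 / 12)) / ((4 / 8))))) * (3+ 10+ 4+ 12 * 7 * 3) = 3228 * sqrt(105) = 33077.16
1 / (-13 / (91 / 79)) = -7 / 79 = -0.09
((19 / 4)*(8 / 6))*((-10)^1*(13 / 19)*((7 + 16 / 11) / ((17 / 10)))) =-40300 / 187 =-215.51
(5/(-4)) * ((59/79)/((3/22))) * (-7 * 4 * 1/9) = 45430/2133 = 21.30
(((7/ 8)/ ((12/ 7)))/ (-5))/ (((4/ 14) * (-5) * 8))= 343/ 38400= 0.01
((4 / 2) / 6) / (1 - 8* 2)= -1 / 45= -0.02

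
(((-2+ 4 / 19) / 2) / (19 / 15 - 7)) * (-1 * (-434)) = 55335 / 817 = 67.73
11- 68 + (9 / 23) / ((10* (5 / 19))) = -65379 / 1150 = -56.85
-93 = -93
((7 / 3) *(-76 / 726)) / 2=-133 / 1089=-0.12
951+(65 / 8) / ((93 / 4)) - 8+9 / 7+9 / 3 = 1233821 / 1302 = 947.64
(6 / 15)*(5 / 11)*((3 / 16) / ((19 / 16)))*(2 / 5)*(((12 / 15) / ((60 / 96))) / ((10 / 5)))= 192 / 26125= 0.01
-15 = -15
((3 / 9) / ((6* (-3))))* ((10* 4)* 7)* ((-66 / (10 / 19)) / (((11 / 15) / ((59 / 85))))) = 31388 / 51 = 615.45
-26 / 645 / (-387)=26 / 249615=0.00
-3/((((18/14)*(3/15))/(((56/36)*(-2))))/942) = 34191.11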